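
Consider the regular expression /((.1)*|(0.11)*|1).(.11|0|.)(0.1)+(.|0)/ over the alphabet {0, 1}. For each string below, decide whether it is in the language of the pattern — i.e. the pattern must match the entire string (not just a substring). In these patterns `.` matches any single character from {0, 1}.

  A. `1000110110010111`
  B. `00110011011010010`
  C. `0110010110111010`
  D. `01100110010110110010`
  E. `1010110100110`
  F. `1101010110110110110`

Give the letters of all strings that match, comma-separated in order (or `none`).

A → match
B → no match
C → no match
D → match
E → no match
F → match

A, D, F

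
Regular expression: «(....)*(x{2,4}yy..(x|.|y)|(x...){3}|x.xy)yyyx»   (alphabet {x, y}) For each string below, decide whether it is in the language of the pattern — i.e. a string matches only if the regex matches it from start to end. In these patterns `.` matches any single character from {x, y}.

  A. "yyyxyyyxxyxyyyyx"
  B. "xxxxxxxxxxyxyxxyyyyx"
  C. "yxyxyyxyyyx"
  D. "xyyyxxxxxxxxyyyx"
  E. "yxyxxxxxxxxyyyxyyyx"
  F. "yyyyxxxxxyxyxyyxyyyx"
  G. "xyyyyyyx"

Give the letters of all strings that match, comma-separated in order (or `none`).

A, D, F

A → match
B → no match
C → no match
D → match
E → no match
F → match
G → no match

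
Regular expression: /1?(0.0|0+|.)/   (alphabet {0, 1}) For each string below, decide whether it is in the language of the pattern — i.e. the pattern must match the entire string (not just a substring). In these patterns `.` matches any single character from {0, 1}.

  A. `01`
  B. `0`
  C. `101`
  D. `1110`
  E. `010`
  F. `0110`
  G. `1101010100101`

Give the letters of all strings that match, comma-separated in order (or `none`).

A → no match
B → match
C → no match
D → no match
E → match
F → no match
G → no match

B, E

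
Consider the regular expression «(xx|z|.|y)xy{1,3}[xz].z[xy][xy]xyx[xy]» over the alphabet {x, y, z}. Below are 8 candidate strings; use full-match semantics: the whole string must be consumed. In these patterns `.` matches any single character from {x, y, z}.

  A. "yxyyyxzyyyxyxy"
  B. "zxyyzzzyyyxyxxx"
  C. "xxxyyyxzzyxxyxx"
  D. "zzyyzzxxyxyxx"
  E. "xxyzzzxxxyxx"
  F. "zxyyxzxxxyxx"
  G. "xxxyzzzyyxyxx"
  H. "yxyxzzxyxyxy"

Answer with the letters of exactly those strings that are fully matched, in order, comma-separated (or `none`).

C, E, G, H

A → no match
B → no match
C → match
D → no match
E → match
F → no match
G → match
H → match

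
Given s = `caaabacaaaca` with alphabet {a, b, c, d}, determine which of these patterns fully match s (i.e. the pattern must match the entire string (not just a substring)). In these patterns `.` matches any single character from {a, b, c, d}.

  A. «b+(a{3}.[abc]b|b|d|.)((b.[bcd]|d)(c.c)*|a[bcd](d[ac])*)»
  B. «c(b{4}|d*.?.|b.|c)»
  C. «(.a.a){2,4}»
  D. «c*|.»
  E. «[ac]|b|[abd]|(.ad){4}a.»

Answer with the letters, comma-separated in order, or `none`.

A → no match — must start with `b`
B → no match
C → match
D → no match
E → no match

C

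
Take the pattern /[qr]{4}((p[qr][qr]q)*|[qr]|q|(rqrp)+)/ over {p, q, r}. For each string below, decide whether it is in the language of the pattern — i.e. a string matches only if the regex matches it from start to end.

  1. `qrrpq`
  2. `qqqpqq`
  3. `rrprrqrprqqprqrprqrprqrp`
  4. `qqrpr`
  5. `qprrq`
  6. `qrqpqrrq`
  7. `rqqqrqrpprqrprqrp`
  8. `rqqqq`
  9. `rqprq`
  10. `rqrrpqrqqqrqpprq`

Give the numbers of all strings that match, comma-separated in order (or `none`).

1. `qrrpq` → no match
2. `qqqpqq` → no match
3 → no match
4. `qqrpr` → no match
5. `qprrq` → no match
6. `qrqpqrrq` → no match
7 → no match
8. `rqqqq` → match
9. `rqprq` → no match
10 → no match

8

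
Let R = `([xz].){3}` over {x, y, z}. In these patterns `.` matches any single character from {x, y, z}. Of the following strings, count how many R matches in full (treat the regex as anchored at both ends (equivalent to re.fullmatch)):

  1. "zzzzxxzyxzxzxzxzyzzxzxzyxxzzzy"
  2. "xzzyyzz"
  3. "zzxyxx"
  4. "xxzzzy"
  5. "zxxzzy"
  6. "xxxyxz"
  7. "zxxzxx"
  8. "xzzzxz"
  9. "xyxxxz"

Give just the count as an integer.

1 → no match
2 → no match
3 → match
4 → match
5 → match
6 → match
7 → match
8 → match
9 → match
Total matched: 7

7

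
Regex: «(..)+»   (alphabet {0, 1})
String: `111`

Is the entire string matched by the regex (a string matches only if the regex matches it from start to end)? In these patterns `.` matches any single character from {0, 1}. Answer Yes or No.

No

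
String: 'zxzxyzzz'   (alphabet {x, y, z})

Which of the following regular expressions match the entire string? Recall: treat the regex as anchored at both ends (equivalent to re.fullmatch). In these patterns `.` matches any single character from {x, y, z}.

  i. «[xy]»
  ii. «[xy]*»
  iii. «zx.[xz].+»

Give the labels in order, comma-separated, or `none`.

iii

i → no match
ii → no match
iii → match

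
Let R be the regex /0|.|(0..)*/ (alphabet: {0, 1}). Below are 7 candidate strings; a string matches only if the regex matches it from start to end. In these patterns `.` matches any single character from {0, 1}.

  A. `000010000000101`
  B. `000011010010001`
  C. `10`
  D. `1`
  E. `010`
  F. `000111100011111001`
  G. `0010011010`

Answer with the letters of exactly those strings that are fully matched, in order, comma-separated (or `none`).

A → no match
B → match
C → no match
D → match
E → match
F → no match
G → no match

B, D, E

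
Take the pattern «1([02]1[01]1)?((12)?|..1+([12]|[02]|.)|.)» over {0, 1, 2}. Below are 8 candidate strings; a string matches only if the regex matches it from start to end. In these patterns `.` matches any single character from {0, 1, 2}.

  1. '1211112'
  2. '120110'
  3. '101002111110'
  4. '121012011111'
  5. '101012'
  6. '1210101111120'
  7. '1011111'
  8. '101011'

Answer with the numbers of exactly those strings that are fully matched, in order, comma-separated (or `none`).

1, 2, 4, 5, 7, 8

1 → match
2 → match
3 → no match
4 → match
5 → match
6 → no match
7 → match
8 → match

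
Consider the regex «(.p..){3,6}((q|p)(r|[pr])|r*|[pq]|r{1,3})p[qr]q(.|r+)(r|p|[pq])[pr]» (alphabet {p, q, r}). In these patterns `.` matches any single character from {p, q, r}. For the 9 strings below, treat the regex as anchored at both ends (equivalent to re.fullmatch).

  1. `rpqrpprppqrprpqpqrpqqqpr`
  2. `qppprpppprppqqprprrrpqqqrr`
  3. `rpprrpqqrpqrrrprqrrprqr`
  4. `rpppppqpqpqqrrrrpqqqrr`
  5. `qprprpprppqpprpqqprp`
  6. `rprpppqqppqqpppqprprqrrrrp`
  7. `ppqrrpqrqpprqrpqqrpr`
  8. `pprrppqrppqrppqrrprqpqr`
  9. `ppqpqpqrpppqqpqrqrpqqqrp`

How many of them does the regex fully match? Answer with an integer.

1 → no match
2 → no match
3 → no match
4 → match
5 → match
6 → match
7 → match
8 → match
9 → match
Total matched: 6

6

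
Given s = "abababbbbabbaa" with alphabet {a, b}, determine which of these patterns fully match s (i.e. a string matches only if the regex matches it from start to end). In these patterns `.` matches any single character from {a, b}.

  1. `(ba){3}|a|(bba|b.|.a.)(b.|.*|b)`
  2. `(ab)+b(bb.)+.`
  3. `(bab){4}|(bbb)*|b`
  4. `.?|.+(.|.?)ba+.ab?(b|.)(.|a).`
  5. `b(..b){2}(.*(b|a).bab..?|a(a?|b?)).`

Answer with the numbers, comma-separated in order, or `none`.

1 → no match
2 → match
3 → no match
4 → no match
5 → no match — must start with "b"

2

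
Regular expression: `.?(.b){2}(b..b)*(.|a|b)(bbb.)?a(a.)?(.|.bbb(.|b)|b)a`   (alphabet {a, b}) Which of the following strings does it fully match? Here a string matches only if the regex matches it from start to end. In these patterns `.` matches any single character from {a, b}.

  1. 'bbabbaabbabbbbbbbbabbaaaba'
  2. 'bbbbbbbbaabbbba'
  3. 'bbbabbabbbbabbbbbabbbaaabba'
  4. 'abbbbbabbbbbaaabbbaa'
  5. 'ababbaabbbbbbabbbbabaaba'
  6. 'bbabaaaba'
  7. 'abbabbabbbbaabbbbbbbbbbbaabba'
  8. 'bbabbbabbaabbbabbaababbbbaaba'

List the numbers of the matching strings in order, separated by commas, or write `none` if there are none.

1, 3, 4, 5

1 → match
2 → no match
3 → match
4 → match
5 → match
6 → no match
7 → no match
8 → no match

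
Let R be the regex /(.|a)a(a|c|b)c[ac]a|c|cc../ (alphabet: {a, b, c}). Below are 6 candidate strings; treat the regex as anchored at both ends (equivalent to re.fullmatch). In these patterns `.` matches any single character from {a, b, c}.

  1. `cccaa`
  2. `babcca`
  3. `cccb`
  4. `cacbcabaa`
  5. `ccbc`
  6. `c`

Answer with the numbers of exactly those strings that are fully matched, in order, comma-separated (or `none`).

1 → no match
2 → match
3 → match
4 → no match
5 → match
6 → match

2, 3, 5, 6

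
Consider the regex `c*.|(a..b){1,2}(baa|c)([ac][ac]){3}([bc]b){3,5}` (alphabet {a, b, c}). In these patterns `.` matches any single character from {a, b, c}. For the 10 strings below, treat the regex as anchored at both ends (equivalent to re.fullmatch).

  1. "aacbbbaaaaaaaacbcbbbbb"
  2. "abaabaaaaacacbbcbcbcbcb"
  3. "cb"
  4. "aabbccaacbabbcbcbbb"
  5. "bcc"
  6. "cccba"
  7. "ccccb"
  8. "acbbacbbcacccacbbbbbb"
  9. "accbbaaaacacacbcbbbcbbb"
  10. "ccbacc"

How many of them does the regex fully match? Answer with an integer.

4

1 → no match
2 → no match
3 → match
4 → no match
5 → no match
6 → no match
7 → match
8 → match
9 → match
10 → no match
Total matched: 4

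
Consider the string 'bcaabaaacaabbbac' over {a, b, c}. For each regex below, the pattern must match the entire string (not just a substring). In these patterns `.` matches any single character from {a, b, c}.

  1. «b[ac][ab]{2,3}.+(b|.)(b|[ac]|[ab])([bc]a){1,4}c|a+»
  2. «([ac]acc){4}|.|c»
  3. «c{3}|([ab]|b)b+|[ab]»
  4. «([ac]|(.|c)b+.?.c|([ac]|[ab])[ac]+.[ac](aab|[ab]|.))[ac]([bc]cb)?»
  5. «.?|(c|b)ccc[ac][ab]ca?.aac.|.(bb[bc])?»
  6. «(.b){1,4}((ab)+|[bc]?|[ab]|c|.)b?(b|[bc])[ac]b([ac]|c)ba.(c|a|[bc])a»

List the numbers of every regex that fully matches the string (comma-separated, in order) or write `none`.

1

1 → match
2 → no match
3 → no match
4 → no match
5 → no match
6 → no match — must end with 'a'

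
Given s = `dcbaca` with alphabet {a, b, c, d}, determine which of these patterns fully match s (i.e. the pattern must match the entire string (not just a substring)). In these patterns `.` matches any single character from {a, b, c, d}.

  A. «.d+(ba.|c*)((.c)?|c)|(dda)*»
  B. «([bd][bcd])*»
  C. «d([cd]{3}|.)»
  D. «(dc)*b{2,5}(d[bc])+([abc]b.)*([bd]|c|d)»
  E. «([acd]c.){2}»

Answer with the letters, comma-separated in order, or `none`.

A → no match
B → no match
C → no match
D → no match
E → match

E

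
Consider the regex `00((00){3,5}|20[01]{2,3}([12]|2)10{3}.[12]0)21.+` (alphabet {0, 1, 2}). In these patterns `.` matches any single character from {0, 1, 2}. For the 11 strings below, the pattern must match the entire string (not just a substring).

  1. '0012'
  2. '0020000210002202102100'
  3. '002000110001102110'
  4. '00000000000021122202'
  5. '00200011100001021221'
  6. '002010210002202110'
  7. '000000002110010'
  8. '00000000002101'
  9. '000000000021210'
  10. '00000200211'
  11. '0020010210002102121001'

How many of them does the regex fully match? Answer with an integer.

1 → no match
2 → match
3 → match
4 → match
5 → match
6 → match
7 → match
8 → match
9 → match
10 → no match
11 → match
Total matched: 9

9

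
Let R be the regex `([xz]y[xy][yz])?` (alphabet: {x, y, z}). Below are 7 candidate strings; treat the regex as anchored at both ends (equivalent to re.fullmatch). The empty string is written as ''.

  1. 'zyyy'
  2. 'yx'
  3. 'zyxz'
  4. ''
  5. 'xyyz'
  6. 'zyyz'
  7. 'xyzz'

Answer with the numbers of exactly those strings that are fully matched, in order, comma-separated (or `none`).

1. 'zyyy' → match
2. 'yx' → no match
3. 'zyxz' → match
4. '' → match
5. 'xyyz' → match
6. 'zyyz' → match
7. 'xyzz' → no match

1, 3, 4, 5, 6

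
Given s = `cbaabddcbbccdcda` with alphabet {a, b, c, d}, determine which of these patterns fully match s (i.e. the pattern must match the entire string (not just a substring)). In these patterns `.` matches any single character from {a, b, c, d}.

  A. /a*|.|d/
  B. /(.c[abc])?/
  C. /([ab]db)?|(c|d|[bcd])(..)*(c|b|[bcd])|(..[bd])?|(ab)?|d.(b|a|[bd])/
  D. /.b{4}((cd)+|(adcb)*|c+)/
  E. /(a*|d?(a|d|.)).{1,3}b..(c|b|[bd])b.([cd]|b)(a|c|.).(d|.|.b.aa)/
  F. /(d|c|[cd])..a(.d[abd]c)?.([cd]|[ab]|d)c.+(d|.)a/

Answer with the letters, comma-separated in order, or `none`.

A → no match
B → no match
C → no match
D → no match
E → no match
F → match

F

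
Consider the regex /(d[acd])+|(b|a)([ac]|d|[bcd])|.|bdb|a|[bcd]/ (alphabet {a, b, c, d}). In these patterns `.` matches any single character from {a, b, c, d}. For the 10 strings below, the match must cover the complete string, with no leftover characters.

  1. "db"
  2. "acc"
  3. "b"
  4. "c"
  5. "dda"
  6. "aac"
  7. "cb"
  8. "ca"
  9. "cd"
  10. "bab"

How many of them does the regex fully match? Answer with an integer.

2

1 → no match
2 → no match
3 → match
4 → match
5 → no match
6 → no match
7 → no match
8 → no match
9 → no match
10 → no match
Total matched: 2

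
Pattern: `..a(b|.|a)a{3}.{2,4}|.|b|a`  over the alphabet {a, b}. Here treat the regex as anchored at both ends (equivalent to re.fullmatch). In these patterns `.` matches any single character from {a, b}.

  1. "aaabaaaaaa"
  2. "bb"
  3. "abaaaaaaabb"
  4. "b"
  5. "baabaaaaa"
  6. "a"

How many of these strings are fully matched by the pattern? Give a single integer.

5

1 → match
2 → no match
3 → match
4 → match
5 → match
6 → match
Total matched: 5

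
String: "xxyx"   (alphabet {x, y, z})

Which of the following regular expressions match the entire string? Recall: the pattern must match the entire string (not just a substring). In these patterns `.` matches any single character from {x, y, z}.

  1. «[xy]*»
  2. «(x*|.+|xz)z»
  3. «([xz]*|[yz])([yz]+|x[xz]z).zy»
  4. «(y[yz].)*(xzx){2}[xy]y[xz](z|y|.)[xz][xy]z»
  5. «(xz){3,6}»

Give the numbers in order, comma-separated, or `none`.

1 → match
2 → no match — must end with "z"
3 → no match — must end with "zy"
4 → no match — must end with "z"
5 → no match — must start with "xz"

1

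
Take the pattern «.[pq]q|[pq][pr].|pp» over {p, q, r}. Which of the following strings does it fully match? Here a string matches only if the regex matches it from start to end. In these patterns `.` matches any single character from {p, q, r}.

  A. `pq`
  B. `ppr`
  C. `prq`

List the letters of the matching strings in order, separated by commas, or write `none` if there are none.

B, C

A → no match
B → match
C → match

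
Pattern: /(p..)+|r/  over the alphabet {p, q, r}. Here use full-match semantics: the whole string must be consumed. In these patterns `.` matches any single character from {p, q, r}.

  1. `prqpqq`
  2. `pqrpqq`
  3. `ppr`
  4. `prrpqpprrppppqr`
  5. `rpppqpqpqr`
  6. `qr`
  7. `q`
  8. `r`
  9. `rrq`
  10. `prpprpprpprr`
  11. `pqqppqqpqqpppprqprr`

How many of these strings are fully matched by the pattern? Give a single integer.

1. `prqpqq` → match
2. `pqrpqq` → match
3. `ppr` → match
4 → match
5. `rpppqpqpqr` → no match
6. `qr` → no match
7. `q` → no match
8. `r` → match
9. `rrq` → no match
10. `prpprpprpprr` → match
11 → no match
Total matched: 6

6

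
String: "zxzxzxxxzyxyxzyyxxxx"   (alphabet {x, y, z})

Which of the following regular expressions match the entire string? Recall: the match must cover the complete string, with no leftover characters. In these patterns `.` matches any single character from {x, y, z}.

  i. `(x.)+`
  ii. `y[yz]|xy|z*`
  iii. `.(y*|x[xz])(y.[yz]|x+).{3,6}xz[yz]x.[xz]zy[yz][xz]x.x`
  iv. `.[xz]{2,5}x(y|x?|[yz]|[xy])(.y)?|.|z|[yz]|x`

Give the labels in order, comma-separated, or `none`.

i → no match — must start with "x"
ii → no match
iii → match
iv → no match

iii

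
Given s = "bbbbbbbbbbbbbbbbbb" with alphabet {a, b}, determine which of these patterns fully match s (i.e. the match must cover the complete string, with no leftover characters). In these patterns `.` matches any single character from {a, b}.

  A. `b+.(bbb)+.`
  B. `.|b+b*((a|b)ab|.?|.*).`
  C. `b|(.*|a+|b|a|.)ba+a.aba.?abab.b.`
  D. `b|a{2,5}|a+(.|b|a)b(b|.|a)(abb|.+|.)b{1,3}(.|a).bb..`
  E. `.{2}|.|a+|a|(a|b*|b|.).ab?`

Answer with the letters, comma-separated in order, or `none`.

A → match
B → match
C → no match
D → no match
E → no match

A, B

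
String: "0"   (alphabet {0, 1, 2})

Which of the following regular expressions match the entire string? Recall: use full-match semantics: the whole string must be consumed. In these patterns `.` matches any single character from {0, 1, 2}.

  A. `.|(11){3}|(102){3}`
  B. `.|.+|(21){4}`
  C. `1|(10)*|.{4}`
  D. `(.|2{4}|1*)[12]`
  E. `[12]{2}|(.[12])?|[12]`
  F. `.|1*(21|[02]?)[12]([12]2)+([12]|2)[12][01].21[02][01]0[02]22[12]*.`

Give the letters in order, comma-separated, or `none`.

A → match
B → match
C → no match
D → no match
E → no match
F → match

A, B, F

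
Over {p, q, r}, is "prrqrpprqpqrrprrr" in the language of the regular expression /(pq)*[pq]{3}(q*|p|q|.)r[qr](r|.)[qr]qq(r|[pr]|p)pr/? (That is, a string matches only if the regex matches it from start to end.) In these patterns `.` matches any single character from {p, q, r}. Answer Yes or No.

Every match must end with "pr", but "prrqrpprqpqrrprrr" does not.

No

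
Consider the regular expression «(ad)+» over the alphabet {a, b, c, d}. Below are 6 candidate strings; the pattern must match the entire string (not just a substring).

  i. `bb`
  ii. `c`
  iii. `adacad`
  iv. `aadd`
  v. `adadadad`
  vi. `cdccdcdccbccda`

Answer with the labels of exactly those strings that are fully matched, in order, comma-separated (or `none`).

i → no match — must start with `ad`
ii → no match — must start with `ad`
iii → no match
iv → no match — must start with `ad`
v → match
vi → no match — must start with `ad`

v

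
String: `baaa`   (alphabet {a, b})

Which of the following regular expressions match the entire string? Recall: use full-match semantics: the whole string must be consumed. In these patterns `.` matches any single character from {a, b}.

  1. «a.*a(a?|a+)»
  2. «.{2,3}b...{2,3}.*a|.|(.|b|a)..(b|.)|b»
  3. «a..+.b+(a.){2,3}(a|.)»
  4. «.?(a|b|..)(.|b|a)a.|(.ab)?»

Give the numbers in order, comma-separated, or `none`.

1 → no match — must start with `a`
2 → match
3 → no match — must start with `a`
4 → match

2, 4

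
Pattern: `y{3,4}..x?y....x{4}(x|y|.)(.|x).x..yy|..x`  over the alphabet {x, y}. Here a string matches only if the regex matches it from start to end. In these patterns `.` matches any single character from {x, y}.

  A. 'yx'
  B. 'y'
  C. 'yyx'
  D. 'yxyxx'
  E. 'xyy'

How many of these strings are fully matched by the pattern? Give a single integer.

1

A → no match
B → no match
C → match
D → no match
E → no match
Total matched: 1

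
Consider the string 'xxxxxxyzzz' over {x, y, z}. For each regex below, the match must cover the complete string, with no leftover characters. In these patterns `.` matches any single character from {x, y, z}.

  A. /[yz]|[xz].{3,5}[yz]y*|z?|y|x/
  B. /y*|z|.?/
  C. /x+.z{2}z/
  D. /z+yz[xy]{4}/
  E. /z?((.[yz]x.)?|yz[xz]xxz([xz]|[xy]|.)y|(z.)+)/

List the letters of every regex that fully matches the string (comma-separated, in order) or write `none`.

C

A → no match
B → no match
C → match
D → no match — must start with 'z'
E → no match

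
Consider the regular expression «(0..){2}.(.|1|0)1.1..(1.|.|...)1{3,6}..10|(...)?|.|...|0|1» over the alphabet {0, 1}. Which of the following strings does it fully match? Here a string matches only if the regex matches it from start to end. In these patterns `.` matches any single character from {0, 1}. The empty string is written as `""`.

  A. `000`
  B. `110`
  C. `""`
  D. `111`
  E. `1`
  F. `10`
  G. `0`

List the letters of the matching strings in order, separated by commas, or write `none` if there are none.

A → match
B → match
C → match
D → match
E → match
F → no match
G → match

A, B, C, D, E, G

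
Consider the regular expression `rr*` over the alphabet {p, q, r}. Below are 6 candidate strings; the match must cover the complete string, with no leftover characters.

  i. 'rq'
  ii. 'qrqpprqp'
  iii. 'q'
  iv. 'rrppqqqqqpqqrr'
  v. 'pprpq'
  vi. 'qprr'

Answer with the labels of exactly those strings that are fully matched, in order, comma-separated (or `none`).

i → no match
ii → no match — must start with 'r'
iii → no match — must start with 'r'
iv → no match
v → no match — must start with 'r'
vi → no match — must start with 'r'

none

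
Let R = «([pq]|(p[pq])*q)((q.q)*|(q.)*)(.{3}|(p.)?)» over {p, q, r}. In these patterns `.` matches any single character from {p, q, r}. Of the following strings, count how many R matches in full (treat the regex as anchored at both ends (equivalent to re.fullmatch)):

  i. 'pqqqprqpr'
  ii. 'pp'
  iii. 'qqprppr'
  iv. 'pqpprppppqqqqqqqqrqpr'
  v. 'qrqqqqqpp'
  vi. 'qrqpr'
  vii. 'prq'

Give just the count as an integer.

0

i → no match
ii → no match
iii → no match
iv → no match
v → no match
vi → no match
vii → no match
Total matched: 0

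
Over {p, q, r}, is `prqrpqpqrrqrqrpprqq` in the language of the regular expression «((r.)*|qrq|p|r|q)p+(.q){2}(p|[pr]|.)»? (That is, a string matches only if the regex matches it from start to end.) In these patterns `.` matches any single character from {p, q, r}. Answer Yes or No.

No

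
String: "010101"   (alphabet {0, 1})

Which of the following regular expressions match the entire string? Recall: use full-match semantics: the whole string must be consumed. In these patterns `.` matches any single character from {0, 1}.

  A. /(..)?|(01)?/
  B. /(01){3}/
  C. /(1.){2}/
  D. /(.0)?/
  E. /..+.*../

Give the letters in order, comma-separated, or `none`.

A → no match
B → match
C → no match — must start with "1"
D → no match
E → match

B, E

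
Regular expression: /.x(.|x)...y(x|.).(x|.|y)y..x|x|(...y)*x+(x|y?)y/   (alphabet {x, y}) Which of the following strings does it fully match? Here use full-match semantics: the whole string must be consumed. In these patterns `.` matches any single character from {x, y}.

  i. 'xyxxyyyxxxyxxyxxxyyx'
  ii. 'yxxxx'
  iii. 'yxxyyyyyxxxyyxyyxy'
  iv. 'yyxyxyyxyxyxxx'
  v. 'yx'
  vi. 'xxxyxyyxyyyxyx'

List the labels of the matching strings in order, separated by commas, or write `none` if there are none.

i → no match
ii. 'yxxxx' → no match
iii → match
iv → no match
v. 'yx' → no match
vi → match

iii, vi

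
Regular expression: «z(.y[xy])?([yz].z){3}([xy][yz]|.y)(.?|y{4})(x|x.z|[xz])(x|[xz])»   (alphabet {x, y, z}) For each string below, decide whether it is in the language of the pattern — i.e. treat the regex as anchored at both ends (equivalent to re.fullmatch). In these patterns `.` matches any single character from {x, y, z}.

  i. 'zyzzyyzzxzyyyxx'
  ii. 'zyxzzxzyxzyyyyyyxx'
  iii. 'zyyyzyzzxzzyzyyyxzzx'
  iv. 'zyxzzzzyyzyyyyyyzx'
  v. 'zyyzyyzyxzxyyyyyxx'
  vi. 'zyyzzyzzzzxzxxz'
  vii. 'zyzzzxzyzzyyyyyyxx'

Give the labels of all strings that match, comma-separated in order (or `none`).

i, ii, iii, iv, v, vi, vii

i → match
ii → match
iii → match
iv → match
v → match
vi → match
vii → match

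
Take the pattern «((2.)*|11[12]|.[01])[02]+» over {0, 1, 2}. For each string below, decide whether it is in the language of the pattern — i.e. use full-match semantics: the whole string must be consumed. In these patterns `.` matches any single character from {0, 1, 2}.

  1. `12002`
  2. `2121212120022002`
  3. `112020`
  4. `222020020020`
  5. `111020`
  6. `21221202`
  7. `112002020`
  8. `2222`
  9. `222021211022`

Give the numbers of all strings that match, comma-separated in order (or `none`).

1 → no match
2 → match
3 → match
4 → match
5 → match
6 → no match
7 → match
8 → match
9 → no match

2, 3, 4, 5, 7, 8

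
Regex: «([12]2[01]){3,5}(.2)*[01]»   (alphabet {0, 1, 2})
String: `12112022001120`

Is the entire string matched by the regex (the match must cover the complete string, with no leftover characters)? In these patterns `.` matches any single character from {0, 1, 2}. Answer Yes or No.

No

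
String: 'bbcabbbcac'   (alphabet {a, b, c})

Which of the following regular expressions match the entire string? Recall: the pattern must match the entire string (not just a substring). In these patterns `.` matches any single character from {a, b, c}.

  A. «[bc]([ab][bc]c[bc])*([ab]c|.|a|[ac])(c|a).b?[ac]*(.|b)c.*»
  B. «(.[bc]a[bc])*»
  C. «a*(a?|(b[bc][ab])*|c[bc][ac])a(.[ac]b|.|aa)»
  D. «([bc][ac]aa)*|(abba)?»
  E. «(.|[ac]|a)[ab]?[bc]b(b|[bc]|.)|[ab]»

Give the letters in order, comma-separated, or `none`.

A → match
B → no match
C → no match
D → no match
E → no match

A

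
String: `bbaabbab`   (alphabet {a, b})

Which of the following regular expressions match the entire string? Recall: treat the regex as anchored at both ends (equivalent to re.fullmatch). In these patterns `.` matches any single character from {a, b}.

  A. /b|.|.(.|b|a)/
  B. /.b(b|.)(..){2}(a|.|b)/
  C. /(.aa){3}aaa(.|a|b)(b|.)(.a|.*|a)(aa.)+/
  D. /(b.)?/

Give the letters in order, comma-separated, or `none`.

B

A → no match
B → match
C → no match
D → no match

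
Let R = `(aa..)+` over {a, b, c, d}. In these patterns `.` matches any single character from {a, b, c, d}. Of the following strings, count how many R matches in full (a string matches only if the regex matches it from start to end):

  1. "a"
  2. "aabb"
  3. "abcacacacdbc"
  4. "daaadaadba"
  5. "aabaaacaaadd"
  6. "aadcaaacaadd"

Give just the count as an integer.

3

1. "a" → no match — must start with "aa"
2. "aabb" → match
3. "abcacacacdbc" → no match — must start with "aa"
4. "daaadaadba" → no match — must start with "aa"
5. "aabaaacaaadd" → match
6. "aadcaaacaadd" → match
Total matched: 3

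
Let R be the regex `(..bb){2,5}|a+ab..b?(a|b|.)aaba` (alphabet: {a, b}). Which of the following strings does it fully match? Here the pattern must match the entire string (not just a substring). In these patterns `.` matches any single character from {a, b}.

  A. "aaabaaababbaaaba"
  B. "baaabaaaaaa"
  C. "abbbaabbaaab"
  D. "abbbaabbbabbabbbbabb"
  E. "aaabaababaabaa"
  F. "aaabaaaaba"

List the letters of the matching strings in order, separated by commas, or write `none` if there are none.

A → no match
B. "baaabaaaaaa" → no match
C. "abbbaabbaaab" → no match
D → match
E → no match
F. "aaabaaaaba" → no match

D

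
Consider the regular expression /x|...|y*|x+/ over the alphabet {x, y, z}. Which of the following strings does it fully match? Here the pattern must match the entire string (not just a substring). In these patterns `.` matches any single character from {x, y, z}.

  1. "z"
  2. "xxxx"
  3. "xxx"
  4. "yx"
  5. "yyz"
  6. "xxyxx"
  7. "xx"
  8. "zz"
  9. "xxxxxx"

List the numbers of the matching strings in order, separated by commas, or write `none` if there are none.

1. "z" → no match
2. "xxxx" → match
3. "xxx" → match
4. "yx" → no match
5. "yyz" → match
6. "xxyxx" → no match
7. "xx" → match
8. "zz" → no match
9. "xxxxxx" → match

2, 3, 5, 7, 9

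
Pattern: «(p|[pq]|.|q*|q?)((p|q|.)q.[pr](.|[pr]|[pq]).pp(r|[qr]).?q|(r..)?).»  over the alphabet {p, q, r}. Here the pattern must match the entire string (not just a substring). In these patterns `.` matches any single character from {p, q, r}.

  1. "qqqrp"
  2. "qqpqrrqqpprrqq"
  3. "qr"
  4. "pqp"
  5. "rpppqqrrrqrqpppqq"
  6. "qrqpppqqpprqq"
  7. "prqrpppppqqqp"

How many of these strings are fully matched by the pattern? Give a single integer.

1. "qqqrp" → no match
2 → match
3. "qr" → match
4. "pqp" → no match
5 → no match
6 → no match
7 → match
Total matched: 3

3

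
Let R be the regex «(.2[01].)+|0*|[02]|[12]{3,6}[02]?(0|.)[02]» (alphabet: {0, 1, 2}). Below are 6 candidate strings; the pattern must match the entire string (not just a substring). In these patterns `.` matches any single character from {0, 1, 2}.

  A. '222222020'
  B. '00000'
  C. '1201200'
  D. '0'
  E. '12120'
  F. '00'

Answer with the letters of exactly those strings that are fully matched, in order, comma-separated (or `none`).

A, B, D, E, F

A → match
B → match
C → no match
D → match
E → match
F → match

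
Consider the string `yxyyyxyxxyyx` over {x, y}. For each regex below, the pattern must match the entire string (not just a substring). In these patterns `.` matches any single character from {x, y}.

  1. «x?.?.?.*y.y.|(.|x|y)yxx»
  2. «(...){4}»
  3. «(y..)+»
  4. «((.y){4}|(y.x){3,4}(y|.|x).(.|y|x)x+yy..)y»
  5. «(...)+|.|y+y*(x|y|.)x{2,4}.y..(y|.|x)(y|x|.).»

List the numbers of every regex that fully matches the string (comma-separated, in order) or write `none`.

1 → no match
2 → match
3 → match
4 → no match — must end with `y`
5 → match

2, 3, 5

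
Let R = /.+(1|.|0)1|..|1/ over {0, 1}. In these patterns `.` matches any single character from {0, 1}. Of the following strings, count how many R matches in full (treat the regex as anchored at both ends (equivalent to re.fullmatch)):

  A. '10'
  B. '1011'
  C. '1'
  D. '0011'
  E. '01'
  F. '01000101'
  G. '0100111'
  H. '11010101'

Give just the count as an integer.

A → match
B → match
C → match
D → match
E → match
F → match
G → match
H → match
Total matched: 8

8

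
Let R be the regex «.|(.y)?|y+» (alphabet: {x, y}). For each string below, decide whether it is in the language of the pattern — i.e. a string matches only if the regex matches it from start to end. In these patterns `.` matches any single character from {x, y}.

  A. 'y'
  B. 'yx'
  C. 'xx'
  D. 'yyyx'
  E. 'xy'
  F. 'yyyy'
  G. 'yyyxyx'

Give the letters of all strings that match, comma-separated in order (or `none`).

A, E, F

A → match
B → no match
C → no match
D → no match
E → match
F → match
G → no match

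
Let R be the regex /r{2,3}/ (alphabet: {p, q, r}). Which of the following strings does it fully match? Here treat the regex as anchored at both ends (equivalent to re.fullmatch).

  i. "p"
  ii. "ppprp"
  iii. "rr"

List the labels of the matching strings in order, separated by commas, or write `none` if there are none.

i → no match — must start with "r"
ii → no match — must start with "r"
iii → match

iii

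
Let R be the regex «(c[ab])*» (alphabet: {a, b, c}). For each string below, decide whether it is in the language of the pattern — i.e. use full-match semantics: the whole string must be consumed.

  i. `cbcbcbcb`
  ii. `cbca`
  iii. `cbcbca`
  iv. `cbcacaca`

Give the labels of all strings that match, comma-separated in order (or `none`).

i. `cbcbcbcb` → match
ii. `cbca` → match
iii. `cbcbca` → match
iv. `cbcacaca` → match

i, ii, iii, iv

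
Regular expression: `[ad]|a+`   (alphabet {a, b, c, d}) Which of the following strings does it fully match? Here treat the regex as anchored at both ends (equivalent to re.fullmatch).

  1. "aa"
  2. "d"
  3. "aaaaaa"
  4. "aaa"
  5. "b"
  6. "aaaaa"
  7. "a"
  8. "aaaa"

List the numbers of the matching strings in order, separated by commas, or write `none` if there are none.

1 → match
2 → match
3 → match
4 → match
5 → no match
6 → match
7 → match
8 → match

1, 2, 3, 4, 6, 7, 8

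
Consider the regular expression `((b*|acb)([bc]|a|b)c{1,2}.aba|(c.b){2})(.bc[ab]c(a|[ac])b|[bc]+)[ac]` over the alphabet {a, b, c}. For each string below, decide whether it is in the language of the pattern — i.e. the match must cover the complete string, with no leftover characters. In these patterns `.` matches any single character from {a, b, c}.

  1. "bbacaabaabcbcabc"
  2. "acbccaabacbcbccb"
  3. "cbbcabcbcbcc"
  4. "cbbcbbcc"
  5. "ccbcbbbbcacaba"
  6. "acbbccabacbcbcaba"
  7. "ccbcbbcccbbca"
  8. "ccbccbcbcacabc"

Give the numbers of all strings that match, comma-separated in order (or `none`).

1, 3, 4, 5, 6, 7, 8

1 → match
2 → no match
3 → match
4 → match
5 → match
6 → match
7 → match
8 → match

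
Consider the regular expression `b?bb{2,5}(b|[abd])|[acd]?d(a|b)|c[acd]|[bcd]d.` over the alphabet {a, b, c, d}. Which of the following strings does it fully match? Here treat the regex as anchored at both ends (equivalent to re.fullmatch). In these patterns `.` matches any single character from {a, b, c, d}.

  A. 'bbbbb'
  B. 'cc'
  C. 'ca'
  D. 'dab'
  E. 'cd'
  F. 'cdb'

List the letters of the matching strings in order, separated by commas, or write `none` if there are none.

A, B, C, E, F

A → match
B → match
C → match
D → no match
E → match
F → match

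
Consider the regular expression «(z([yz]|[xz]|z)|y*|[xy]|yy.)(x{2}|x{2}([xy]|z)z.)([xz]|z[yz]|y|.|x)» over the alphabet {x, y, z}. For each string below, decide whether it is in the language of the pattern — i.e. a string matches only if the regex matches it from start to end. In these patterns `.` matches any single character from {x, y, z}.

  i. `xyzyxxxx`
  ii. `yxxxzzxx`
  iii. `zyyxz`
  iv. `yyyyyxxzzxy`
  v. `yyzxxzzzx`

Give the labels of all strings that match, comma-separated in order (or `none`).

i → no match
ii → no match
iii → no match
iv → match
v → match

iv, v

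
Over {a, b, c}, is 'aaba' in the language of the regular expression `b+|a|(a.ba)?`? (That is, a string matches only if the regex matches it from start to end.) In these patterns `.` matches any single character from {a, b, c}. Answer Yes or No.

Yes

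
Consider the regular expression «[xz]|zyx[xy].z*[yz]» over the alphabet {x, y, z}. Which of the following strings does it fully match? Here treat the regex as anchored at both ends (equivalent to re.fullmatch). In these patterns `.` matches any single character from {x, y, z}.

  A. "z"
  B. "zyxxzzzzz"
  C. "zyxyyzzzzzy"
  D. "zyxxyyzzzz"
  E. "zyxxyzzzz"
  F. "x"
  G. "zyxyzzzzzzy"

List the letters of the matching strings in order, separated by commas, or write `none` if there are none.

A → match
B → match
C → match
D → no match
E → match
F → match
G → match

A, B, C, E, F, G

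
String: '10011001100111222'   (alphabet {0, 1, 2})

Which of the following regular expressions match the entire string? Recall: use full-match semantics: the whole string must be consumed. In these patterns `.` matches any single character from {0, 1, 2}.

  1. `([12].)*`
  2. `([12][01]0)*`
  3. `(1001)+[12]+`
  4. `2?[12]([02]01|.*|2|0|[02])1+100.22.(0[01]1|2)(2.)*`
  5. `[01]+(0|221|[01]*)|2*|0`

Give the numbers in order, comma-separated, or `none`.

1 → no match
2 → no match
3 → match
4 → no match
5 → no match

3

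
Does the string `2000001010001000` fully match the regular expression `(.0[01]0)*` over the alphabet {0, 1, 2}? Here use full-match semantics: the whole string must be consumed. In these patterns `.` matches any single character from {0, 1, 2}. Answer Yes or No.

Yes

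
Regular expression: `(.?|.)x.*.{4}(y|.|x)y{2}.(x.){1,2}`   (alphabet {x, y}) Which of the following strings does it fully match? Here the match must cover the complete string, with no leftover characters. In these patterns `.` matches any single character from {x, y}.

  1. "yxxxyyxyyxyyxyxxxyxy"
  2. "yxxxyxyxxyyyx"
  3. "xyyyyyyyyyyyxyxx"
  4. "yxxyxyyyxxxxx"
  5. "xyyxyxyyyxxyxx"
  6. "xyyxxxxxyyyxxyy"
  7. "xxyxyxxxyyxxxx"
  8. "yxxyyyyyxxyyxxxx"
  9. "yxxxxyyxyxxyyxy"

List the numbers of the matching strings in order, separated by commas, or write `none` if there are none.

3, 5

1 → no match
2 → no match
3 → match
4 → no match
5 → match
6 → no match
7 → no match
8 → no match
9 → no match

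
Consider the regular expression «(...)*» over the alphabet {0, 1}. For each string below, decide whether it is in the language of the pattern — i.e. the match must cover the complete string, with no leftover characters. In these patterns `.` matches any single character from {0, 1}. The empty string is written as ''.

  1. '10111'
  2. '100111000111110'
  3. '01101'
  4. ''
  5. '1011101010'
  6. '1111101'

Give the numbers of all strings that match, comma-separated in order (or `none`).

1. '10111' → no match
2 → match
3. '01101' → no match
4. '' → match
5. '1011101010' → no match
6. '1111101' → no match

2, 4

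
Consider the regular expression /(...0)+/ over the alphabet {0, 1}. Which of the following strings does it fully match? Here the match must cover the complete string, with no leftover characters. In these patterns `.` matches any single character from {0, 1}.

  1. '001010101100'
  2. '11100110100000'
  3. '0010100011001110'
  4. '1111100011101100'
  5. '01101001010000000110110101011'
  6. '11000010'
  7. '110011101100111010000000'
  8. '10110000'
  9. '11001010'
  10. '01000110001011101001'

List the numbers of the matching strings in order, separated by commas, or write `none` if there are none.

1 → match
2 → no match
3 → match
4 → no match
5 → no match — must end with '0'
6 → match
7 → match
8 → no match
9 → match
10 → no match — must end with '0'

1, 3, 6, 7, 9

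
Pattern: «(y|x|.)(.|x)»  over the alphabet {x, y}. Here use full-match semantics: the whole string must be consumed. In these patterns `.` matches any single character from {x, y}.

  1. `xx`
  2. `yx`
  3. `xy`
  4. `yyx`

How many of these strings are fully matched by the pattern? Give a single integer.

3

1 → match
2 → match
3 → match
4 → no match
Total matched: 3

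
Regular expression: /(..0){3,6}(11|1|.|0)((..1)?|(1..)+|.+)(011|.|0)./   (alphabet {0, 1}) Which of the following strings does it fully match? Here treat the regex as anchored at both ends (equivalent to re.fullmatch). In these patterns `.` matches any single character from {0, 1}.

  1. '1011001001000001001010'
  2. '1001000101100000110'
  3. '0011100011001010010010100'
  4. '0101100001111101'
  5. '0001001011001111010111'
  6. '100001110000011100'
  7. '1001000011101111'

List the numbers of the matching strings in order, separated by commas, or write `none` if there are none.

1 → no match
2 → match
3 → no match
4 → match
5 → no match
6 → no match
7 → no match

2, 4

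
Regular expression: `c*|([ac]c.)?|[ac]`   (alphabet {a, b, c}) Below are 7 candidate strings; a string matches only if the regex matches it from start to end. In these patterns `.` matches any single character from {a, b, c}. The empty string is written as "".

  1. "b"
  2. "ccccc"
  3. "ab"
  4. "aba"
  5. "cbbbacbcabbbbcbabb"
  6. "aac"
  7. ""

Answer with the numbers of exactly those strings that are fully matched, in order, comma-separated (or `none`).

1 → no match
2 → match
3 → no match
4 → no match
5 → no match
6 → no match
7 → match

2, 7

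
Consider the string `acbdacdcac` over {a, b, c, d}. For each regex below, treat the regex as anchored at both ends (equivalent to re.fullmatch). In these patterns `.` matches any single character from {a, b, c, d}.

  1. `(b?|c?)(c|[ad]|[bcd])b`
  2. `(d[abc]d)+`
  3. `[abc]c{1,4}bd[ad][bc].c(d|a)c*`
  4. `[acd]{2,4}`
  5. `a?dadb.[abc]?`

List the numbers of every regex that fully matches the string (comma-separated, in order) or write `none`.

1 → no match — must end with `b`
2 → no match — must start with `d`
3 → match
4 → no match
5 → no match

3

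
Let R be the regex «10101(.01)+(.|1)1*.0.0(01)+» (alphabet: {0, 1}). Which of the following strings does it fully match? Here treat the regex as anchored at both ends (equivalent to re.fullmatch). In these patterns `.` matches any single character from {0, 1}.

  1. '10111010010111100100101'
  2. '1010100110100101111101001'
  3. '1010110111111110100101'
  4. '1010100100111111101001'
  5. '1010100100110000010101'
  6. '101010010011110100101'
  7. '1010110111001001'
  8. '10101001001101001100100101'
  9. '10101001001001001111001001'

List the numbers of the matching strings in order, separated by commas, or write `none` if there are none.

1 → no match — must start with '10101'
2 → match
3 → match
4 → match
5 → match
6 → match
7 → match
8 → match
9 → match

2, 3, 4, 5, 6, 7, 8, 9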